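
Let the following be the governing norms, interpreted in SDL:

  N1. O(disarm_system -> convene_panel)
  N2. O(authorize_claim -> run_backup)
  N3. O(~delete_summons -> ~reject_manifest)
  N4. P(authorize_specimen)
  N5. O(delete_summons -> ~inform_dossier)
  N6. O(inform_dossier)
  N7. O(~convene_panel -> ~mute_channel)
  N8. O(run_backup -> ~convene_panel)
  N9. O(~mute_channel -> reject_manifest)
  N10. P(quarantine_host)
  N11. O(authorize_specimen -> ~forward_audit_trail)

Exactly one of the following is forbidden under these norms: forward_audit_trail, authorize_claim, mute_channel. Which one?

Premise 6 states O(inform_dossier) outright.
Premise 5, O(delete_summons -> ~inform_dossier), contraposes to O(inform_dossier -> ~delete_summons); with O(inform_dossier) we get O(~delete_summons).
Premise 3 is O(~delete_summons -> ~reject_manifest); since O(~delete_summons), deontic closure gives O(~reject_manifest).
The contrapositive of premise 9 (O(~mute_channel -> reject_manifest)) is O(~reject_manifest -> mute_channel), and O(~reject_manifest) is already established, so O(mute_channel).
Premise 7, O(~convene_panel -> ~mute_channel), contraposes to O(mute_channel -> convene_panel); with O(mute_channel) we get O(convene_panel).
The contrapositive of premise 8 (O(run_backup -> ~convene_panel)) is O(convene_panel -> ~run_backup), and O(convene_panel) is already established, so O(~run_backup).
Premise 2 is O(authorize_claim -> run_backup); contrapositively O(~run_backup -> ~authorize_claim). Since O(~run_backup) holds, K gives O(~authorize_claim).
So O(~authorize_claim) holds, i.e. authorize_claim is forbidden. None of the other listed options is forbidden under the premises.

authorize_claim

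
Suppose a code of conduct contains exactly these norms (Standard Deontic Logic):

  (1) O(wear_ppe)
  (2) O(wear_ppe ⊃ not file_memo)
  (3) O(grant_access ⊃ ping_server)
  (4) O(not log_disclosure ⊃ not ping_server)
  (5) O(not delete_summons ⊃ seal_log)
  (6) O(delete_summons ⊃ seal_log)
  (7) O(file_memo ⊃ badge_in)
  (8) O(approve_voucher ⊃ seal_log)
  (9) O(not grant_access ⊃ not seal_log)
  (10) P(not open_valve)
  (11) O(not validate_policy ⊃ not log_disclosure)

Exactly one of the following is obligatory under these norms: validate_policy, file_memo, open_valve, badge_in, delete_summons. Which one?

By case analysis on not delete_summons: premise 5 gives O(not delete_summons ⊃ seal_log) and premise 6 gives O(delete_summons ⊃ seal_log), so O(seal_log) either way.
Premise 9 is O(not grant_access ⊃ not seal_log); contrapositively O(seal_log ⊃ grant_access). Since O(seal_log) holds, K gives O(grant_access).
With premise 3, O(grant_access ⊃ ping_server), the K-axiom yields O(ping_server).
Premise 4 is O(not log_disclosure ⊃ not ping_server); contrapositively O(ping_server ⊃ log_disclosure). Since O(ping_server) holds, K gives O(log_disclosure).
Premise 11 is O(not validate_policy ⊃ not log_disclosure); contrapositively O(log_disclosure ⊃ validate_policy). Since O(log_disclosure) holds, K gives O(validate_policy).
So O(validate_policy) holds — validate_policy is obligatory. None of the other listed options is made obligatory by any chain of premises.

validate_policy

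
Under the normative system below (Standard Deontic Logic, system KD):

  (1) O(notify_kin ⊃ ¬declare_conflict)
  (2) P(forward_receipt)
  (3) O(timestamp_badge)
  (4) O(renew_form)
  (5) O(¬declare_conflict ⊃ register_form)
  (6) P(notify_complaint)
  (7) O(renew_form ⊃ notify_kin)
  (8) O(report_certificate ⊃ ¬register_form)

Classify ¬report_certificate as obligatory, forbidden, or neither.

Premise 4 states O(renew_form) outright.
With premise 7, O(renew_form ⊃ notify_kin), the K-axiom yields O(notify_kin).
From O(notify_kin) and premise 1, O(notify_kin ⊃ ¬declare_conflict), we obtain O(¬declare_conflict).
Applying K to premise 5 (O(¬declare_conflict ⊃ register_form)) and O(¬declare_conflict) yields O(register_form).
Premise 8 is O(report_certificate ⊃ ¬register_form); contrapositively O(register_form ⊃ ¬report_certificate). Since O(register_form) holds, K gives O(¬report_certificate).
Premises 2, 3, 6 do not contribute to this derivation.
Hence ¬report_certificate is obligatory.

Obligatory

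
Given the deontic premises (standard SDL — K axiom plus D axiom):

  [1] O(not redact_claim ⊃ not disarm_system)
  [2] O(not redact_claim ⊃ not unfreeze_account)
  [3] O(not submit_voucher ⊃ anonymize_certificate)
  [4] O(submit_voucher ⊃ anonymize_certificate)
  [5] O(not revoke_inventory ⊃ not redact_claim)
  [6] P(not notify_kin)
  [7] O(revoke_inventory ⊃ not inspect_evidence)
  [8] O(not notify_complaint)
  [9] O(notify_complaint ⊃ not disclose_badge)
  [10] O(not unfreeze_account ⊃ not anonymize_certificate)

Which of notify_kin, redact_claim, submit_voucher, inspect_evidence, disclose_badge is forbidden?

inspect_evidence

Premises 4 and 3 cover both cases: O(submit_voucher ⊃ anonymize_certificate) and O(not submit_voucher ⊃ anonymize_certificate). Since submit_voucher ∨ not submit_voucher is a tautology, O(anonymize_certificate) follows.
Premise 10 is O(not unfreeze_account ⊃ not anonymize_certificate); contrapositively O(anonymize_certificate ⊃ unfreeze_account). Since O(anonymize_certificate) holds, K gives O(unfreeze_account).
The contrapositive of premise 2 (O(not redact_claim ⊃ not unfreeze_account)) is O(unfreeze_account ⊃ redact_claim), and O(unfreeze_account) is already established, so O(redact_claim).
Premise 5 is O(not revoke_inventory ⊃ not redact_claim); contrapositively O(redact_claim ⊃ revoke_inventory). Since O(redact_claim) holds, K gives O(revoke_inventory).
From O(revoke_inventory) and premise 7, O(revoke_inventory ⊃ not inspect_evidence), we obtain O(not inspect_evidence).
So O(not inspect_evidence) holds, i.e. inspect_evidence is forbidden. None of the other listed options is forbidden under the premises.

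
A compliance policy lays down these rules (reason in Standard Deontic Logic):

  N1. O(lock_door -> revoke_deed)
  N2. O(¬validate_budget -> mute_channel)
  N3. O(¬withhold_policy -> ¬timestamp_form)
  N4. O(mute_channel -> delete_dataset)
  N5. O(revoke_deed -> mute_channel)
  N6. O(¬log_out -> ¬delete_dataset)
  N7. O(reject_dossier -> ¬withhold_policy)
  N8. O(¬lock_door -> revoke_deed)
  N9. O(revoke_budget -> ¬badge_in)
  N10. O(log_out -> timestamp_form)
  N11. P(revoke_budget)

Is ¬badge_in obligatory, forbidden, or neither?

Neither

Premise 9 is O(revoke_budget -> ¬badge_in), but O(revoke_budget) is not derivable from the premises (the permission P(revoke_budget) asserts only ¬O(¬revoke_budget), not O(revoke_budget)), so it does not yield O(¬badge_in).
No premise or chain of K-axiom applications forces O(¬badge_in), and none forces O(badge_in). So ¬badge_in is neither obligatory nor forbidden under these norms.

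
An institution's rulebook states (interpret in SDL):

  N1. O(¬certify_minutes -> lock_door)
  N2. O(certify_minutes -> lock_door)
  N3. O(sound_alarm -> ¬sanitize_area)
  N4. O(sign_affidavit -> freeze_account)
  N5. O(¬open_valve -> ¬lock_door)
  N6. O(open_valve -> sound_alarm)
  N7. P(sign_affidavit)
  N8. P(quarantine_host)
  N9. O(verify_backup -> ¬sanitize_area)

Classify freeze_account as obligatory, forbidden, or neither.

Premise 4 is O(sign_affidavit -> freeze_account), but O(sign_affidavit) is not derivable from the premises (the permission P(sign_affidavit) asserts only ¬O(¬sign_affidavit), not O(sign_affidavit)), so it does not yield O(freeze_account).
No premise or chain of K-axiom applications forces O(freeze_account), and none forces O(¬freeze_account). So freeze_account is neither obligatory nor forbidden under these norms.

Neither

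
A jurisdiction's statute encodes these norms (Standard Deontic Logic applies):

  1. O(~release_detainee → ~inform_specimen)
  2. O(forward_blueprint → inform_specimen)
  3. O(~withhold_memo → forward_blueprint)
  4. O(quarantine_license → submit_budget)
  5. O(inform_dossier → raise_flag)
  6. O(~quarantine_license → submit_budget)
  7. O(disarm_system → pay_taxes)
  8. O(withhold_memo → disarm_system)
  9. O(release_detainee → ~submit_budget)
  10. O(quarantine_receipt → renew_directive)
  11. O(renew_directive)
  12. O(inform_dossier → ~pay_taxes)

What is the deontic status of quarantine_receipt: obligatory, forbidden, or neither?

Neither

Premise 10 is O(quarantine_receipt → renew_directive); even if O(renew_directive) held, inferring O(quarantine_receipt) would be affirming the consequent — invalid.
No premise or chain of K-axiom applications forces O(quarantine_receipt), and none forces O(~quarantine_receipt). So quarantine_receipt is neither obligatory nor forbidden under these norms.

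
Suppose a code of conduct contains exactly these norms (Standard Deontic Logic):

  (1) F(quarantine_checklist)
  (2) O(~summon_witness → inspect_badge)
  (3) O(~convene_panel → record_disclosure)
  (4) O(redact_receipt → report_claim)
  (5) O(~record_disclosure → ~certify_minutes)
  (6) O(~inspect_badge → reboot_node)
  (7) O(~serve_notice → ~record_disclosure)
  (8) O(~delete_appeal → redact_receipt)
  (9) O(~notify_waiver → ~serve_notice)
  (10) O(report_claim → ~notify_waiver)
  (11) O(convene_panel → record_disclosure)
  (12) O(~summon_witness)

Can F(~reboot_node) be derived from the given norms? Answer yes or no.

Premise 6 is O(~inspect_badge → reboot_node), but O(~inspect_badge) is not derivable from the premises, so it does not yield O(reboot_node).
No other premise forces O(reboot_node). An ideal world satisfying every premise can still have ~reboot_node true, so F(~reboot_node) is not derivable.

No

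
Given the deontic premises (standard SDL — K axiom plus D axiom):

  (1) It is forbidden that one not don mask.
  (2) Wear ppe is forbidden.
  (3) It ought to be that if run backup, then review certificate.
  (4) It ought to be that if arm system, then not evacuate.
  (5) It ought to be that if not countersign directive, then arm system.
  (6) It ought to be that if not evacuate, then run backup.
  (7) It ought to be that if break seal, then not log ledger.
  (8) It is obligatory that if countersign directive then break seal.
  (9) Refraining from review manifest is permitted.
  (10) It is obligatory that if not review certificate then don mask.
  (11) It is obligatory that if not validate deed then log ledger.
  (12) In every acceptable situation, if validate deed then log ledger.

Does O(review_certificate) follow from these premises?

Premises 12 and 11 are O(validate_deed → log_ledger) and O(¬validate_deed → log_ledger); every ideal world satisfies validate_deed or ¬validate_deed, so in either case log_ledger holds — hence O(log_ledger).
Premise 7 is O(break_seal → ¬log_ledger); contrapositively O(log_ledger → ¬break_seal). Since O(log_ledger) holds, K gives O(¬break_seal).
The contrapositive of premise 8 (O(countersign_directive → break_seal)) is O(¬break_seal → ¬countersign_directive), and O(¬break_seal) is already established, so O(¬countersign_directive).
Premise 5 is O(¬countersign_directive → arm_system); since O(¬countersign_directive), deontic closure gives O(arm_system).
Premise 4 is O(arm_system → ¬evacuate); since O(arm_system), deontic closure gives O(¬evacuate).
Applying K to premise 6 (O(¬evacuate → run_backup)) and O(¬evacuate) yields O(run_backup).
From O(run_backup) and premise 3, O(run_backup → review_certificate), we obtain O(review_certificate).
Premises 1, 2, 9, 10 do not contribute to this derivation.
So O(review_certificate) follows.

Yes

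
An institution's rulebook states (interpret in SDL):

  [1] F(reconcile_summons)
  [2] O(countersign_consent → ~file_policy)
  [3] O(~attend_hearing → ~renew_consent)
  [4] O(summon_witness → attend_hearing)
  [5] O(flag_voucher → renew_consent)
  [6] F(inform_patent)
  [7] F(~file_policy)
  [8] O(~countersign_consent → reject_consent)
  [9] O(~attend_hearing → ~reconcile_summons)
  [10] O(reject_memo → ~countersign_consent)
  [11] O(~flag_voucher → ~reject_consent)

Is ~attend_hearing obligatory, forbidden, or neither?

Forbidden

F(~file_policy) at premise 7 means O(file_policy).
The contrapositive of premise 2 (O(countersign_consent → ~file_policy)) is O(file_policy → ~countersign_consent), and O(file_policy) is already established, so O(~countersign_consent).
Premise 8 is O(~countersign_consent → reject_consent); since O(~countersign_consent), deontic closure gives O(reject_consent).
Premise 11 is O(~flag_voucher → ~reject_consent); contrapositively O(reject_consent → flag_voucher). Since O(reject_consent) holds, K gives O(flag_voucher).
With premise 5, O(flag_voucher → renew_consent), the K-axiom yields O(renew_consent).
Premise 3 is O(~attend_hearing → ~renew_consent); contrapositively O(renew_consent → attend_hearing). Since O(renew_consent) holds, K gives O(attend_hearing).
Premises 1, 4, 6, 9, 10 do not contribute to this derivation.
Thus O(attend_hearing), which is F(~attend_hearing): ~attend_hearing is forbidden.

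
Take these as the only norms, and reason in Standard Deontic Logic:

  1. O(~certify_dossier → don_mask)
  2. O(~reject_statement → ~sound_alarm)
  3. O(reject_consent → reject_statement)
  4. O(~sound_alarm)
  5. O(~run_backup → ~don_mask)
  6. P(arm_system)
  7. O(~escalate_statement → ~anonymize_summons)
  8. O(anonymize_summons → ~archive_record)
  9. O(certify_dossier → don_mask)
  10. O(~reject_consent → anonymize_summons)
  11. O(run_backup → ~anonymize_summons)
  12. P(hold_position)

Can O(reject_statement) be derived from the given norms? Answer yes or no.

By case analysis on ~certify_dossier: premise 1 gives O(~certify_dossier → don_mask) and premise 9 gives O(certify_dossier → don_mask), so O(don_mask) either way.
The contrapositive of premise 5 (O(~run_backup → ~don_mask)) is O(don_mask → run_backup), and O(don_mask) is already established, so O(run_backup).
With premise 11, O(run_backup → ~anonymize_summons), the K-axiom yields O(~anonymize_summons).
Premise 10 is O(~reject_consent → anonymize_summons); contrapositively O(~anonymize_summons → reject_consent). Since O(~anonymize_summons) holds, K gives O(reject_consent).
From O(reject_consent) and premise 3, O(reject_consent → reject_statement), we obtain O(reject_statement).
Premises 2, 4, 6, 7, 8, 12 do not contribute to this derivation.
So O(reject_statement) follows.

Yes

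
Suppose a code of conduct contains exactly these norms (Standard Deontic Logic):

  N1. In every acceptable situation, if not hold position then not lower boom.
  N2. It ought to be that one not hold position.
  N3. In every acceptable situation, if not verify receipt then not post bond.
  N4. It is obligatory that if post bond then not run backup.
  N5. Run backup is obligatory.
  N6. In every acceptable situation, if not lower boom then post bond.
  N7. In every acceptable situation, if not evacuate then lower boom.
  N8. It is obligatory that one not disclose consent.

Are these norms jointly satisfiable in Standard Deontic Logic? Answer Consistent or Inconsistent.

Inconsistent

From premise 5 we have O(run_backup).
Premise 4 is O(post_bond → ¬run_backup); contrapositively O(run_backup → ¬post_bond). Since O(run_backup) holds, K gives O(¬post_bond).
Premise 6 is O(¬lower_boom → post_bond); contrapositively O(¬post_bond → lower_boom). Since O(¬post_bond) holds, K gives O(lower_boom).
Premise 1 is O(¬hold_position → ¬lower_boom); contrapositively O(lower_boom → hold_position). Since O(lower_boom) holds, K gives O(hold_position).
However, premise 2 gives O(¬hold_position).
We now have both O(hold_position) and O(¬hold_position) — hold_position is simultaneously obligatory and forbidden, violating the D-axiom.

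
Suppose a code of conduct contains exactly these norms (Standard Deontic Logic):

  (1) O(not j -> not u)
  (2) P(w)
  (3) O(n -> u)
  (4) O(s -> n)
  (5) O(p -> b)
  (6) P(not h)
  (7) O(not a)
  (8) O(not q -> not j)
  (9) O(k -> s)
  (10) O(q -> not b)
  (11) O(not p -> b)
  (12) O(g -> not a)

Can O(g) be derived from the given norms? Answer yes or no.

Premise 12 is O(g -> not a); even if O(not a) held, inferring O(g) would be affirming the consequent — invalid.
No other premise forces O(g). An ideal world satisfying every premise can still have g false, so O(g) is not derivable.

No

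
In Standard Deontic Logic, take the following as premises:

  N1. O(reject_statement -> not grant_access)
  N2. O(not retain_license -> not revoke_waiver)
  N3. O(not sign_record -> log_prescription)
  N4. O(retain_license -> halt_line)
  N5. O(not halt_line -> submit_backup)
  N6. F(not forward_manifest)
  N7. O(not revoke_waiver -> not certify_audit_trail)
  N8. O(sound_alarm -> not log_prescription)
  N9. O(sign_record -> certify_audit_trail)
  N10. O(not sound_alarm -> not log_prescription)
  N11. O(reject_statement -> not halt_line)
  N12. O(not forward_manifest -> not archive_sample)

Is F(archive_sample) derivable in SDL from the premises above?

Premise 12 is O(not forward_manifest -> not archive_sample), but O(not forward_manifest) is not derivable from the premises, so it does not yield O(not archive_sample).
No other premise forces O(not archive_sample). An ideal world satisfying every premise can still have archive_sample true, so F(archive_sample) is not derivable.

No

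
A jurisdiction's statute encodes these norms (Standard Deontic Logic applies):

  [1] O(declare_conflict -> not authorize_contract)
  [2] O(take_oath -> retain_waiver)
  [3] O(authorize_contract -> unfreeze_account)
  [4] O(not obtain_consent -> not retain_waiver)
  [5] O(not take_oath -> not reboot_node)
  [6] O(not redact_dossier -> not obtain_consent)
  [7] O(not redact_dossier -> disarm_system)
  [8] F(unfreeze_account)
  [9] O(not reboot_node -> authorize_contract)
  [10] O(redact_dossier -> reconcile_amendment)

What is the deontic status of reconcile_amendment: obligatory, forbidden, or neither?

Premise 8, F(unfreeze_account), is equivalent to O(not unfreeze_account).
The contrapositive of premise 3 (O(authorize_contract -> unfreeze_account)) is O(not unfreeze_account -> not authorize_contract), and O(not unfreeze_account) is already established, so O(not authorize_contract).
Premise 9 is O(not reboot_node -> authorize_contract); contrapositively O(not authorize_contract -> reboot_node). Since O(not authorize_contract) holds, K gives O(reboot_node).
The contrapositive of premise 5 (O(not take_oath -> not reboot_node)) is O(reboot_node -> take_oath), and O(reboot_node) is already established, so O(take_oath).
With premise 2, O(take_oath -> retain_waiver), the K-axiom yields O(retain_waiver).
Premise 4 is O(not obtain_consent -> not retain_waiver); contrapositively O(retain_waiver -> obtain_consent). Since O(retain_waiver) holds, K gives O(obtain_consent).
The contrapositive of premise 6 (O(not redact_dossier -> not obtain_consent)) is O(obtain_consent -> redact_dossier), and O(obtain_consent) is already established, so O(redact_dossier).
With premise 10, O(redact_dossier -> reconcile_amendment), the K-axiom yields O(reconcile_amendment).
Premises 1, 7 do not contribute to this derivation.
Hence reconcile_amendment is obligatory.

Obligatory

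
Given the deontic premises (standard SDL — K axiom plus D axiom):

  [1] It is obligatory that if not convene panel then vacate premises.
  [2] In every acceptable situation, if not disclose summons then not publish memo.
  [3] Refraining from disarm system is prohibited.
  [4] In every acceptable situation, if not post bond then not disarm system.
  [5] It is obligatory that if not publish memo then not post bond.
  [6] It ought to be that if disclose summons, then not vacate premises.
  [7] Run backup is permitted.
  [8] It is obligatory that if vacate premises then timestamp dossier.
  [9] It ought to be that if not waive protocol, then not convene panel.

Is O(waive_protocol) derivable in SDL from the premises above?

F(¬disarm_system) at premise 3 means O(disarm_system).
Premise 4 is O(¬post_bond → ¬disarm_system); contrapositively O(disarm_system → post_bond). Since O(disarm_system) holds, K gives O(post_bond).
Premise 5, O(¬publish_memo → ¬post_bond), contraposes to O(post_bond → publish_memo); with O(post_bond) we get O(publish_memo).
Premise 2, O(¬disclose_summons → ¬publish_memo), contraposes to O(publish_memo → disclose_summons); with O(publish_memo) we get O(disclose_summons).
With premise 6, O(disclose_summons → ¬vacate_premises), the K-axiom yields O(¬vacate_premises).
Premise 1 is O(¬convene_panel → vacate_premises); contrapositively O(¬vacate_premises → convene_panel). Since O(¬vacate_premises) holds, K gives O(convene_panel).
Premise 9, O(¬waive_protocol → ¬convene_panel), contraposes to O(convene_panel → waive_protocol); with O(convene_panel) we get O(waive_protocol).
Premises 7, 8 do not contribute to this derivation.
So O(waive_protocol) follows.

Yes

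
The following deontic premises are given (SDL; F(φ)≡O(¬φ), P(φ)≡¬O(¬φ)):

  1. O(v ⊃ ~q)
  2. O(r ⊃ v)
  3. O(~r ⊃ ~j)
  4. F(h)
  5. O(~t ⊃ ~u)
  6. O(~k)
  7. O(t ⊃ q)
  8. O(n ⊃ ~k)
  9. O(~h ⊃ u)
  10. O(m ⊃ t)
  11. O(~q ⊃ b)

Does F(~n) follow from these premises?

Premise 8 is O(n ⊃ ~k); even if O(~k) held, inferring O(n) would be affirming the consequent — invalid.
No other premise forces O(n). An ideal world satisfying every premise can still have ~n true, so F(~n) is not derivable.

No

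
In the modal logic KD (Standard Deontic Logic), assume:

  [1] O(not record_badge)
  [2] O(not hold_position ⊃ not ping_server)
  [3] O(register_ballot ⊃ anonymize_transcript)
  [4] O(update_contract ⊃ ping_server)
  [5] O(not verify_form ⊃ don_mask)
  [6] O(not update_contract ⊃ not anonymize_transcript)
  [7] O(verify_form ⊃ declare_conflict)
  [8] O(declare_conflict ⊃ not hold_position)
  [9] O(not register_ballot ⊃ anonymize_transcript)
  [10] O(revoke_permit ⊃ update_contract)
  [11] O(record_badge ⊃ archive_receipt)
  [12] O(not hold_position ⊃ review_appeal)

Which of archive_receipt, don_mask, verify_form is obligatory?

don_mask

By case analysis on not register_ballot: premise 9 gives O(not register_ballot ⊃ anonymize_transcript) and premise 3 gives O(register_ballot ⊃ anonymize_transcript), so O(anonymize_transcript) either way.
Premise 6 is O(not update_contract ⊃ not anonymize_transcript); contrapositively O(anonymize_transcript ⊃ update_contract). Since O(anonymize_transcript) holds, K gives O(update_contract).
Applying K to premise 4 (O(update_contract ⊃ ping_server)) and O(update_contract) yields O(ping_server).
The contrapositive of premise 2 (O(not hold_position ⊃ not ping_server)) is O(ping_server ⊃ hold_position), and O(ping_server) is already established, so O(hold_position).
Premise 8, O(declare_conflict ⊃ not hold_position), contraposes to O(hold_position ⊃ not declare_conflict); with O(hold_position) we get O(not declare_conflict).
Premise 7, O(verify_form ⊃ declare_conflict), contraposes to O(not declare_conflict ⊃ not verify_form); with O(not declare_conflict) we get O(not verify_form).
From O(not verify_form) and premise 5, O(not verify_form ⊃ don_mask), we obtain O(don_mask).
So O(don_mask) holds — don_mask is obligatory. None of the other listed options is made obligatory by any chain of premises.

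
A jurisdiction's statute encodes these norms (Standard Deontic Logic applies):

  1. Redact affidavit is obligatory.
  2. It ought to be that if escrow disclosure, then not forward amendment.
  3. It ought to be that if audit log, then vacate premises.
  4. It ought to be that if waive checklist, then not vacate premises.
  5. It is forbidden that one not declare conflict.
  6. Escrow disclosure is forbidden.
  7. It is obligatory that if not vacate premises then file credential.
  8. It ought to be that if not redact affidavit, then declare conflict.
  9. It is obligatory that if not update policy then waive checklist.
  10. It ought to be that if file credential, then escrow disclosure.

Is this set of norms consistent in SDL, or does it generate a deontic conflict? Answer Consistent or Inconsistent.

Premise 8 is O(¬redact_affidavit → declare_conflict); even if O(declare_conflict) held, inferring O(¬redact_affidavit) would be affirming the consequent — invalid.
So O(¬redact_affidavit) is not derivable, and the apparent clash with O(redact_affidavit) does not arise.
A world satisfying every obligation exists (e.g. audit_log=false, declare_conflict=true, escrow_disclosure=false, file_credential=false, forward_amendment=false, redact_affidavit=true, update_policy=true, vacate_premises=true, waive_checklist=false); no atom is both obligatory and forbidden, so the set is consistent.

Consistent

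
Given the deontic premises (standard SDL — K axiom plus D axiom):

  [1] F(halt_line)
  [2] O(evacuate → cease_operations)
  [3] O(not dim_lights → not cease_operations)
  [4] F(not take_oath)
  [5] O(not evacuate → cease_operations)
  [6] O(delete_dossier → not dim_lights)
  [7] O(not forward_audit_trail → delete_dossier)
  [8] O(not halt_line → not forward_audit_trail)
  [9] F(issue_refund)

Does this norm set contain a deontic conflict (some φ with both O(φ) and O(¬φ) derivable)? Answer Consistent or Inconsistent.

Inconsistent

Premises 2 and 5 cover both cases: O(evacuate → cease_operations) and O(not evacuate → cease_operations). Since evacuate ∨ not evacuate is a tautology, O(cease_operations) follows.
The contrapositive of premise 3 (O(not dim_lights → not cease_operations)) is O(cease_operations → dim_lights), and O(cease_operations) is already established, so O(dim_lights).
Premise 6 is O(delete_dossier → not dim_lights); contrapositively O(dim_lights → not delete_dossier). Since O(dim_lights) holds, K gives O(not delete_dossier).
The contrapositive of premise 7 (O(not forward_audit_trail → delete_dossier)) is O(not delete_dossier → forward_audit_trail), and O(not delete_dossier) is already established, so O(forward_audit_trail).
The contrapositive of premise 8 (O(not halt_line → not forward_audit_trail)) is O(forward_audit_trail → halt_line), and O(forward_audit_trail) is already established, so O(halt_line).
Yet premise 1 is F(halt_line), i.e. O(not halt_line).
We now have both O(halt_line) and O(not halt_line) — halt_line is simultaneously obligatory and forbidden, violating the D-axiom.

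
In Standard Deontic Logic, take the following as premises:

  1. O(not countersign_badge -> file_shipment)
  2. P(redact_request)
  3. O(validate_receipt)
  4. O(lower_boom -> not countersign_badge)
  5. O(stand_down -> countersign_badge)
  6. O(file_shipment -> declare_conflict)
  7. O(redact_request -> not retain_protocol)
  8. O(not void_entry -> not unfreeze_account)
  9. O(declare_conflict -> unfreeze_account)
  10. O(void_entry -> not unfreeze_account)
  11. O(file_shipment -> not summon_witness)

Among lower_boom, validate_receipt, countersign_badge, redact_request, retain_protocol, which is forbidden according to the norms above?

Premises 8 and 10 cover both cases: O(not void_entry -> not unfreeze_account) and O(void_entry -> not unfreeze_account). Since not void_entry ∨ void_entry is a tautology, O(not unfreeze_account) follows.
The contrapositive of premise 9 (O(declare_conflict -> unfreeze_account)) is O(not unfreeze_account -> not declare_conflict), and O(not unfreeze_account) is already established, so O(not declare_conflict).
Premise 6, O(file_shipment -> declare_conflict), contraposes to O(not declare_conflict -> not file_shipment); with O(not declare_conflict) we get O(not file_shipment).
Premise 1 is O(not countersign_badge -> file_shipment); contrapositively O(not file_shipment -> countersign_badge). Since O(not file_shipment) holds, K gives O(countersign_badge).
Premise 4 is O(lower_boom -> not countersign_badge); contrapositively O(countersign_badge -> not lower_boom). Since O(countersign_badge) holds, K gives O(not lower_boom).
So O(not lower_boom) holds, i.e. lower_boom is forbidden. None of the other listed options is forbidden under the premises.

lower_boom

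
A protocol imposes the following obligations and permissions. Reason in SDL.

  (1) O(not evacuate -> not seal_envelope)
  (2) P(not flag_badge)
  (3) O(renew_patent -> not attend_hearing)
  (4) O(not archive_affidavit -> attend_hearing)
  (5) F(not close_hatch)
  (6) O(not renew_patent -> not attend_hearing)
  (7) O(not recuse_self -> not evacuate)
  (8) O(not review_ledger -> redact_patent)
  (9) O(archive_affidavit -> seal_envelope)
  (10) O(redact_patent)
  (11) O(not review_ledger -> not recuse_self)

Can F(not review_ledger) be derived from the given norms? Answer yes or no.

Yes

Premises 6 and 3 cover both cases: O(not renew_patent -> not attend_hearing) and O(renew_patent -> not attend_hearing). Since not renew_patent ∨ renew_patent is a tautology, O(not attend_hearing) follows.
Premise 4, O(not archive_affidavit -> attend_hearing), contraposes to O(not attend_hearing -> archive_affidavit); with O(not attend_hearing) we get O(archive_affidavit).
From O(archive_affidavit) and premise 9, O(archive_affidavit -> seal_envelope), we obtain O(seal_envelope).
Premise 1, O(not evacuate -> not seal_envelope), contraposes to O(seal_envelope -> evacuate); with O(seal_envelope) we get O(evacuate).
Premise 7, O(not recuse_self -> not evacuate), contraposes to O(evacuate -> recuse_self); with O(evacuate) we get O(recuse_self).
Premise 11 is O(not review_ledger -> not recuse_self); contrapositively O(recuse_self -> review_ledger). Since O(recuse_self) holds, K gives O(review_ledger).
Premises 2, 5, 8, 10 do not contribute to this derivation.
So O(review_ledger) holds, i.e. F(not review_ledger). The claim follows.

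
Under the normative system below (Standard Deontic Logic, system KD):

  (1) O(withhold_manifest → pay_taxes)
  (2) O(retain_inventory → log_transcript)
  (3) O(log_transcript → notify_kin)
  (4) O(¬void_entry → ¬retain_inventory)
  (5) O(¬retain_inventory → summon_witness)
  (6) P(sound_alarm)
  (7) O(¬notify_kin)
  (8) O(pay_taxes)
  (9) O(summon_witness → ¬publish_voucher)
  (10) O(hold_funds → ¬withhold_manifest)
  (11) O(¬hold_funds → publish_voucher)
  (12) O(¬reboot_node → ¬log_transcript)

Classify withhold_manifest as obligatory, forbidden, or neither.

From premise 7 we have O(¬notify_kin).
The contrapositive of premise 3 (O(log_transcript → notify_kin)) is O(¬notify_kin → ¬log_transcript), and O(¬notify_kin) is already established, so O(¬log_transcript).
Premise 2, O(retain_inventory → log_transcript), contraposes to O(¬log_transcript → ¬retain_inventory); with O(¬log_transcript) we get O(¬retain_inventory).
With premise 5, O(¬retain_inventory → summon_witness), the K-axiom yields O(summon_witness).
With premise 9, O(summon_witness → ¬publish_voucher), the K-axiom yields O(¬publish_voucher).
Premise 11 is O(¬hold_funds → publish_voucher); contrapositively O(¬publish_voucher → hold_funds). Since O(¬publish_voucher) holds, K gives O(hold_funds).
With premise 10, O(hold_funds → ¬withhold_manifest), the K-axiom yields O(¬withhold_manifest).
Premises 1, 4, 6, 8, 12 do not contribute to this derivation.
Thus O(¬withhold_manifest), which is F(withhold_manifest): withhold_manifest is forbidden.

Forbidden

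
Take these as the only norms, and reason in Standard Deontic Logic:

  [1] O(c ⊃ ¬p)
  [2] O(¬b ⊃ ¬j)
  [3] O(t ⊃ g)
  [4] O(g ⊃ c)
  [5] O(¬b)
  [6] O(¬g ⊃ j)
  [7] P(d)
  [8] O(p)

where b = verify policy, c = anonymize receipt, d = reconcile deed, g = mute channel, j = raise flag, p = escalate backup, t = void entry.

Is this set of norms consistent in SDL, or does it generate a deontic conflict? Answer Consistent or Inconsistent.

From premise 5 we have O(¬b).
Premise 2 is O(¬b ⊃ ¬j); since O(¬b), deontic closure gives O(¬j).
The contrapositive of premise 6 (O(¬g ⊃ j)) is O(¬j ⊃ g), and O(¬j) is already established, so O(g).
Applying K to premise 4 (O(g ⊃ c)) and O(g) yields O(c).
Premise 1 is O(c ⊃ ¬p); since O(c), deontic closure gives O(¬p).
But premise 8 directly asserts O(p).
We now have both O(¬p) and O(p) — p is simultaneously obligatory and forbidden, violating the D-axiom.

Inconsistent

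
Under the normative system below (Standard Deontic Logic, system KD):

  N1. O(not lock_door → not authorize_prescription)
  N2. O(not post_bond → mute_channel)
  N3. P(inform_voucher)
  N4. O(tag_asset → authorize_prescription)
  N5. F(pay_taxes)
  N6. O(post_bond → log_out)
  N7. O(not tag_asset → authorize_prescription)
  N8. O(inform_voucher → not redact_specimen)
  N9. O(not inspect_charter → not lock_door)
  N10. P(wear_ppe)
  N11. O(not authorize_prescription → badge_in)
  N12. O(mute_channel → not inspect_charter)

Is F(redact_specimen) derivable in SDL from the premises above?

Premise 8 is O(inform_voucher → not redact_specimen), but O(inform_voucher) is not derivable from the premises (the permission P(inform_voucher) asserts only not O(not inform_voucher), not O(inform_voucher)), so it does not yield O(not redact_specimen).
No other premise forces O(not redact_specimen). An ideal world satisfying every premise can still have redact_specimen true, so F(redact_specimen) is not derivable.

No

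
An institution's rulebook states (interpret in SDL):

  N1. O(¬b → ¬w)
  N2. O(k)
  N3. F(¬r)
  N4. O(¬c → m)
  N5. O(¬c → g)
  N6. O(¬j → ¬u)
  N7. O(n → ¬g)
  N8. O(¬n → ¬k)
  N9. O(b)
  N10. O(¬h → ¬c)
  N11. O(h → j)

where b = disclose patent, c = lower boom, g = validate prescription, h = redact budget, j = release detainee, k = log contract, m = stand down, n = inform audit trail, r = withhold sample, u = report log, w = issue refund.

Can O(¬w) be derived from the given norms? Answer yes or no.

No

Premise 1 is O(¬b → ¬w), but O(¬b) is not derivable from the premises, so it does not yield O(¬w).
No other premise forces O(¬w). An ideal world satisfying every premise can still have ¬w false, so O(¬w) is not derivable.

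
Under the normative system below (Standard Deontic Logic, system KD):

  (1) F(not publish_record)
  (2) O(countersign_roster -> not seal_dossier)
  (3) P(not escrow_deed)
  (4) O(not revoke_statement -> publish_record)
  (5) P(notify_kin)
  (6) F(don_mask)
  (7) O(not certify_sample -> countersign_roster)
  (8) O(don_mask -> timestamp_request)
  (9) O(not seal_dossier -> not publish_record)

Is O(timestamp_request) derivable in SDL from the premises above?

Premise 8 is O(don_mask -> timestamp_request), but O(don_mask) is not derivable from the premises, so it does not yield O(timestamp_request).
No other premise forces O(timestamp_request). An ideal world satisfying every premise can still have timestamp_request false, so O(timestamp_request) is not derivable.

No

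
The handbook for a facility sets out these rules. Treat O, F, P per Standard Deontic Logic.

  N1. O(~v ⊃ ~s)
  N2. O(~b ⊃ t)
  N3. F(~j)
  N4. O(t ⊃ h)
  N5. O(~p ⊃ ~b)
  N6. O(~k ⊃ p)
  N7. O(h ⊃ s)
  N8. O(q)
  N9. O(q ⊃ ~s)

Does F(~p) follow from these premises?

Yes

From premise 8 we have O(q).
With premise 9, O(q ⊃ ~s), the K-axiom yields O(~s).
The contrapositive of premise 7 (O(h ⊃ s)) is O(~s ⊃ ~h), and O(~s) is already established, so O(~h).
Premise 4, O(t ⊃ h), contraposes to O(~h ⊃ ~t); with O(~h) we get O(~t).
The contrapositive of premise 2 (O(~b ⊃ t)) is O(~t ⊃ b), and O(~t) is already established, so O(b).
The contrapositive of premise 5 (O(~p ⊃ ~b)) is O(b ⊃ p), and O(b) is already established, so O(p).
Premises 1, 3, 6 do not contribute to this derivation.
So O(p) holds, i.e. F(~p). The claim follows.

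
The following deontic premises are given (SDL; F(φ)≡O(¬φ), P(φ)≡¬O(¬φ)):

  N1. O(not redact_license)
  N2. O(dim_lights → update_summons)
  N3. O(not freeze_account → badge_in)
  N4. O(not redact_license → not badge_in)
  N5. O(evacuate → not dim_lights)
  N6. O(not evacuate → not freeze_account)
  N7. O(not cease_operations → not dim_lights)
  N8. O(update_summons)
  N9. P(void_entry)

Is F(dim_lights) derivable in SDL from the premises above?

Premise 1 states O(not redact_license) outright.
From O(not redact_license) and premise 4, O(not redact_license → not badge_in), we obtain O(not badge_in).
Premise 3 is O(not freeze_account → badge_in); contrapositively O(not badge_in → freeze_account). Since O(not badge_in) holds, K gives O(freeze_account).
The contrapositive of premise 6 (O(not evacuate → not freeze_account)) is O(freeze_account → evacuate), and O(freeze_account) is already established, so O(evacuate).
Applying K to premise 5 (O(evacuate → not dim_lights)) and O(evacuate) yields O(not dim_lights).
Premises 2, 7, 8, 9 do not contribute to this derivation.
So O(not dim_lights) holds, i.e. F(dim_lights). The claim follows.

Yes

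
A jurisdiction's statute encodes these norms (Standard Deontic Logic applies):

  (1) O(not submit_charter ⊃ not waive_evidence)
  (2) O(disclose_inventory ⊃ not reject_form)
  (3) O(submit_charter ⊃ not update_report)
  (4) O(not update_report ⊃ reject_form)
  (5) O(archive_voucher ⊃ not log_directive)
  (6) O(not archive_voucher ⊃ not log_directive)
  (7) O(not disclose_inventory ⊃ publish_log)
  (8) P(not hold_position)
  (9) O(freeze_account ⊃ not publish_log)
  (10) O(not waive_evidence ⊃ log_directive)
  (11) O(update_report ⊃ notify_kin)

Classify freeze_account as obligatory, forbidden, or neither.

By case analysis on not archive_voucher: premise 6 gives O(not archive_voucher ⊃ not log_directive) and premise 5 gives O(archive_voucher ⊃ not log_directive), so O(not log_directive) either way.
Premise 10, O(not waive_evidence ⊃ log_directive), contraposes to O(not log_directive ⊃ waive_evidence); with O(not log_directive) we get O(waive_evidence).
Premise 1, O(not submit_charter ⊃ not waive_evidence), contraposes to O(waive_evidence ⊃ submit_charter); with O(waive_evidence) we get O(submit_charter).
Applying K to premise 3 (O(submit_charter ⊃ not update_report)) and O(submit_charter) yields O(not update_report).
With premise 4, O(not update_report ⊃ reject_form), the K-axiom yields O(reject_form).
Premise 2 is O(disclose_inventory ⊃ not reject_form); contrapositively O(reject_form ⊃ not disclose_inventory). Since O(reject_form) holds, K gives O(not disclose_inventory).
With premise 7, O(not disclose_inventory ⊃ publish_log), the K-axiom yields O(publish_log).
The contrapositive of premise 9 (O(freeze_account ⊃ not publish_log)) is O(publish_log ⊃ not freeze_account), and O(publish_log) is already established, so O(not freeze_account).
Premises 8, 11 do not contribute to this derivation.
Thus O(not freeze_account), which is F(freeze_account): freeze_account is forbidden.

Forbidden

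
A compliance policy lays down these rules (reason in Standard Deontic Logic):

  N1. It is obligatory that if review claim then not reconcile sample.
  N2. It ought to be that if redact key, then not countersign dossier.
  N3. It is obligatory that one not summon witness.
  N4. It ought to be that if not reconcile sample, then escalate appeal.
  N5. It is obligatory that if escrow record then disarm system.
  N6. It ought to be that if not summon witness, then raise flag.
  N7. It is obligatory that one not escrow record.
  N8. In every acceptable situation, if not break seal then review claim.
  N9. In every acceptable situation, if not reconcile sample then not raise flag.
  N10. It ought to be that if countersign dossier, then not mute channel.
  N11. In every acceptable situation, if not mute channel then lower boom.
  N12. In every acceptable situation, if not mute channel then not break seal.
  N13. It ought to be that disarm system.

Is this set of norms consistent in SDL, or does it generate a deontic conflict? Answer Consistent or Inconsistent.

Premise 5 is O(escrow_record → disarm_system); even if O(disarm_system) held, inferring O(escrow_record) would be affirming the consequent — invalid.
So O(escrow_record) is not derivable, and the apparent clash with O(¬escrow_record) does not arise.
A world satisfying every obligation exists (e.g. break_seal=true, countersign_dossier=false, disarm_system=true, escalate_appeal=false, escrow_record=false, lower_boom=false, mute_channel=true, raise_flag=true, reconcile_sample=true, redact_key=false, review_claim=false, summon_witness=false); no atom is both obligatory and forbidden, so the set is consistent.

Consistent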